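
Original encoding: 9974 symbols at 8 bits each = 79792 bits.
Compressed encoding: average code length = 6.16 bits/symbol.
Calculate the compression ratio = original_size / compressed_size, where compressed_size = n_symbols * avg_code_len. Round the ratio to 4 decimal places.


original_size = n_symbols * orig_bits = 9974 * 8 = 79792 bits
compressed_size = n_symbols * avg_code_len = 9974 * 6.16 = 61439.84 bits
ratio = original_size / compressed_size = 79792 / 61439.84 = 1.2987

Compression ratio = 1.2987


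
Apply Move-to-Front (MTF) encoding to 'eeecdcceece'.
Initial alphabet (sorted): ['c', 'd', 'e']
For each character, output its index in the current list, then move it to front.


MTF encoding:
'e': index 2 in ['c', 'd', 'e'] -> ['e', 'c', 'd']
'e': index 0 in ['e', 'c', 'd'] -> ['e', 'c', 'd']
'e': index 0 in ['e', 'c', 'd'] -> ['e', 'c', 'd']
'c': index 1 in ['e', 'c', 'd'] -> ['c', 'e', 'd']
'd': index 2 in ['c', 'e', 'd'] -> ['d', 'c', 'e']
'c': index 1 in ['d', 'c', 'e'] -> ['c', 'd', 'e']
'c': index 0 in ['c', 'd', 'e'] -> ['c', 'd', 'e']
'e': index 2 in ['c', 'd', 'e'] -> ['e', 'c', 'd']
'e': index 0 in ['e', 'c', 'd'] -> ['e', 'c', 'd']
'c': index 1 in ['e', 'c', 'd'] -> ['c', 'e', 'd']
'e': index 1 in ['c', 'e', 'd'] -> ['e', 'c', 'd']


Output: [2, 0, 0, 1, 2, 1, 0, 2, 0, 1, 1]


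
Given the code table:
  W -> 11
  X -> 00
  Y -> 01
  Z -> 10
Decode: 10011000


Decoding:
10 -> Z
01 -> Y
10 -> Z
00 -> X


Result: ZYZX


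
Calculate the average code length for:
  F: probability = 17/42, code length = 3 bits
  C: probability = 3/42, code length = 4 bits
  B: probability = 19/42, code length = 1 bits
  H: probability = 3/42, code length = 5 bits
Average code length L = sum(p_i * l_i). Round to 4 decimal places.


Weighted contributions p_i * l_i:
  F: (17/42) * 3 = 51/42
  C: (3/42) * 4 = 12/42
  B: (19/42) * 1 = 19/42
  H: (3/42) * 5 = 15/42
Sum = (51 + 12 + 19 + 15)/42 = 97/42

L = 97/42 = 2.3095 bits/symbol


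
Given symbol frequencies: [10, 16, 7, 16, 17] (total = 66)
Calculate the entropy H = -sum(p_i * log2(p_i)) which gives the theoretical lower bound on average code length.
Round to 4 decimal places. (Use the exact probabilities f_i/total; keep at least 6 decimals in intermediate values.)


Per-symbol terms -p_i * log2(p_i) with p_i = f_i/66:
  p = 10/66 = 0.151515: log2(p) = -2.722466, -p*log2(p) = 0.412495
  p = 16/66 = 0.242424: log2(p) = -2.044394, -p*log2(p) = 0.495611
  p = 7/66 = 0.106061: log2(p) = -3.237039, -p*log2(p) = 0.343322
  p = 16/66 = 0.242424: log2(p) = -2.044394, -p*log2(p) = 0.495611
  p = 17/66 = 0.257576: log2(p) = -1.956931, -p*log2(p) = 0.504058
H = 0.412495 + 0.495611 + 0.343322 + 0.495611 + 0.504058 = 2.251097

H = 2.2511 bits/symbol


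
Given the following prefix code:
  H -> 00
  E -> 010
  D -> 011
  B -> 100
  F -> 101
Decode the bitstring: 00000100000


Decoding step by step:
Bits 00 -> H
Bits 00 -> H
Bits 010 -> E
Bits 00 -> H
Bits 00 -> H


Decoded message: HHEHH


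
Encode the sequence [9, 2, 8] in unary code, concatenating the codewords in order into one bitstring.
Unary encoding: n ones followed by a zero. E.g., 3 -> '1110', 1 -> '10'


Encode each number as n ones followed by a terminating 0:
  9 -> 1111111110 (10 bits)
  2 -> 110 (3 bits)
  8 -> 111111110 (9 bits)
Total length = 10 + 3 + 9 = 22 bits.

Unary([9, 2, 8]) = 1111111110110111111110 (22 bits)


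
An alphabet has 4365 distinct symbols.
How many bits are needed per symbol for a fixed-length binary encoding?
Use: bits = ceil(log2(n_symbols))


log2(4365) = 12.0918
Bracket: 2^12 = 4096 < 4365 <= 2^13 = 8192
So ceil(log2(4365)) = 13

bits = ceil(log2(4365)) = ceil(12.0918) = 13 bits


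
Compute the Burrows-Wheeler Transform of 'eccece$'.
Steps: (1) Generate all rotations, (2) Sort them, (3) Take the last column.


Rotations (sorted):
  0: $eccece -> last char: e
  1: ccece$e -> last char: e
  2: ce$ecce -> last char: e
  3: cece$ec -> last char: c
  4: e$eccec -> last char: c
  5: eccece$ -> last char: $
  6: ece$ecc -> last char: c


BWT = eeecc$c


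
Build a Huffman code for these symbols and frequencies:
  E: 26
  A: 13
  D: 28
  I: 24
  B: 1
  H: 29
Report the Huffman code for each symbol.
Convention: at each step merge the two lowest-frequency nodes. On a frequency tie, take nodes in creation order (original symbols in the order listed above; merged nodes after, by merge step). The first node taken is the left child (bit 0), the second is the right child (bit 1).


Huffman tree construction:
Step 1: Merge B(1) + A(13) = 14
Step 2: Merge (B+A)(14) + I(24) = 38
Step 3: Merge E(26) + D(28) = 54
Step 4: Merge H(29) + ((B+A)+I)(38) = 67
Step 5: Merge (E+D)(54) + (H+((B+A)+I))(67) = 121
Read each symbol's code off the tree from the root (left child = 0, right child = 1).

Codes:
  E: 00 (length 2)
  A: 1101 (length 4)
  D: 01 (length 2)
  I: 111 (length 3)
  B: 1100 (length 4)
  H: 10 (length 2)
Average code length: 294/121 = 2.4298 bits/symbol


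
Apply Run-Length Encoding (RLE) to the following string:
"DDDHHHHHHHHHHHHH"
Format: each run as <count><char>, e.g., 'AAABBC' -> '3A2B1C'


Scanning runs left to right:
  i=0: run of 'D' x 3 -> '3D'
  i=3: run of 'H' x 13 -> '13H'

RLE = 3D13H


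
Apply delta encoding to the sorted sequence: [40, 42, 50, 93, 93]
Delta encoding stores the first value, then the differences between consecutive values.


First value: 40
Deltas:
  42 - 40 = 2
  50 - 42 = 8
  93 - 50 = 43
  93 - 93 = 0


Delta encoded: [40, 2, 8, 43, 0]


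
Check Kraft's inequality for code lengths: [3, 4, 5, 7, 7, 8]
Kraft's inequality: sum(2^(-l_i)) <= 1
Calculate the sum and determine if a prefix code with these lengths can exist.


Sum = 2^(-3) + 2^(-4) + 2^(-5) + 2^(-7) + 2^(-7) + 2^(-8)
    = 0.125 + 0.0625 + 0.03125 + 0.0078125 + 0.0078125 + 0.00390625
    = 61/256 = 0.23828125
Since 0.23828125 <= 1, Kraft's inequality IS satisfied.
A prefix code with these lengths CAN exist.

Kraft sum = 0.23828125. Satisfied.


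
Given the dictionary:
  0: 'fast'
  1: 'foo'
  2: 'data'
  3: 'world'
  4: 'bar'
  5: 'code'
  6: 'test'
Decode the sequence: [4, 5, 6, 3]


Look up each index in the dictionary:
  4 -> 'bar'
  5 -> 'code'
  6 -> 'test'
  3 -> 'world'

Decoded: "bar code test world"


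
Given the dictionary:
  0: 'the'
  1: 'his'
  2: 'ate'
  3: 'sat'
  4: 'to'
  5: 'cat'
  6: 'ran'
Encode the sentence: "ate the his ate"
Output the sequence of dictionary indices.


Look up each word in the dictionary:
  'ate' -> 2
  'the' -> 0
  'his' -> 1
  'ate' -> 2

Encoded: [2, 0, 1, 2]


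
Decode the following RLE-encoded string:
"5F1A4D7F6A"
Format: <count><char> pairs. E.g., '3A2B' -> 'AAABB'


Expanding each <count><char> pair:
  5F -> 'FFFFF'
  1A -> 'A'
  4D -> 'DDDD'
  7F -> 'FFFFFFF'
  6A -> 'AAAAAA'

Decoded = FFFFFADDDDFFFFFFFAAAAAA


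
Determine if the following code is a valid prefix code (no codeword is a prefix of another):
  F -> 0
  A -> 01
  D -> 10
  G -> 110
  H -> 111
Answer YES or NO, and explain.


Checking each pair (does one codeword prefix another?):
  F='0' vs A='01': prefix -- VIOLATION

NO -- this is NOT a valid prefix code. F (0) is a prefix of A (01).


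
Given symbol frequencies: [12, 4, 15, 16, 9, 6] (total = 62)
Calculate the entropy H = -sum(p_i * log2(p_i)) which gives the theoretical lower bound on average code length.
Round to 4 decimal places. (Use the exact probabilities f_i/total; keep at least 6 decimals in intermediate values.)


Per-symbol terms -p_i * log2(p_i) with p_i = f_i/62:
  p = 12/62 = 0.193548: log2(p) = -2.369234, -p*log2(p) = 0.458561
  p = 4/62 = 0.064516: log2(p) = -3.954196, -p*log2(p) = 0.255109
  p = 15/62 = 0.241935: log2(p) = -2.047306, -p*log2(p) = 0.495316
  p = 16/62 = 0.258065: log2(p) = -1.954196, -p*log2(p) = 0.504309
  p = 9/62 = 0.145161: log2(p) = -2.784271, -p*log2(p) = 0.404168
  p = 6/62 = 0.096774: log2(p) = -3.369234, -p*log2(p) = 0.326055
H = 0.458561 + 0.255109 + 0.495316 + 0.504309 + 0.404168 + 0.326055 = 2.443518

H = 2.4435 bits/symbol


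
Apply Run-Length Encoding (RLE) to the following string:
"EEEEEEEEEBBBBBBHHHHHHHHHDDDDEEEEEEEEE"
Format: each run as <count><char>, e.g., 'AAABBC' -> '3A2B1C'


Scanning runs left to right:
  i=0: run of 'E' x 9 -> '9E'
  i=9: run of 'B' x 6 -> '6B'
  i=15: run of 'H' x 9 -> '9H'
  i=24: run of 'D' x 4 -> '4D'
  i=28: run of 'E' x 9 -> '9E'

RLE = 9E6B9H4D9E


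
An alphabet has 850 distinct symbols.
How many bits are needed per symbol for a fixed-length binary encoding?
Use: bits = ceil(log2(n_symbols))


log2(850) = 9.7313
Bracket: 2^9 = 512 < 850 <= 2^10 = 1024
So ceil(log2(850)) = 10

bits = ceil(log2(850)) = ceil(9.7313) = 10 bits


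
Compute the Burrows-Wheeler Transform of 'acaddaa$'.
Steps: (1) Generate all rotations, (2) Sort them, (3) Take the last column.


Rotations (sorted):
  0: $acaddaa -> last char: a
  1: a$acadda -> last char: a
  2: aa$acadd -> last char: d
  3: acaddaa$ -> last char: $
  4: addaa$ac -> last char: c
  5: caddaa$a -> last char: a
  6: daa$acad -> last char: d
  7: ddaa$aca -> last char: a


BWT = aad$cada


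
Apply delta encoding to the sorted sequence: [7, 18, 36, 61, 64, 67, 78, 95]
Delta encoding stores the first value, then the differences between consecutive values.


First value: 7
Deltas:
  18 - 7 = 11
  36 - 18 = 18
  61 - 36 = 25
  64 - 61 = 3
  67 - 64 = 3
  78 - 67 = 11
  95 - 78 = 17


Delta encoded: [7, 11, 18, 25, 3, 3, 11, 17]


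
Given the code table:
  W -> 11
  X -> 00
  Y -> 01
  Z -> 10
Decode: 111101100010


Decoding:
11 -> W
11 -> W
01 -> Y
10 -> Z
00 -> X
10 -> Z


Result: WWYZXZ


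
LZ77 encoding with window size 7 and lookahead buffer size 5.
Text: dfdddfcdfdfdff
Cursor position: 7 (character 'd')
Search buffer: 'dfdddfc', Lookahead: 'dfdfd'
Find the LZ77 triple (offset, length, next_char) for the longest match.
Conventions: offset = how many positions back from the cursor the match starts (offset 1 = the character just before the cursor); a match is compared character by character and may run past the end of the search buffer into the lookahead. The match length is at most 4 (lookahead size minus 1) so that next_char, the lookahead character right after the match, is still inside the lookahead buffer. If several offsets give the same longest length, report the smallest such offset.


Try each offset into the search buffer:
  offset=1 (pos 6, char 'c'): match length 0
  offset=2 (pos 5, char 'f'): match length 0
  offset=3 (pos 4, char 'd'): match length 2
  offset=4 (pos 3, char 'd'): match length 1
  offset=5 (pos 2, char 'd'): match length 1
  offset=6 (pos 1, char 'f'): match length 0
  offset=7 (pos 0, char 'd'): match length 3
Longest match has length 3 at offset 7.
next_char = character at position 7 + 3 = 10 -> 'f'

Best match: offset=7, length=3 (matching 'dfd' starting at position 0)
LZ77 triple: (7, 3, 'f')


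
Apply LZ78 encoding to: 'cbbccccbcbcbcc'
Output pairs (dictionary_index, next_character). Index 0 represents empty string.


LZ78 encoding steps:
Dictionary: {0: ''}
Step 1: w='' (idx 0), next='c' -> output (0, 'c'), add 'c' as idx 1
Step 2: w='' (idx 0), next='b' -> output (0, 'b'), add 'b' as idx 2
Step 3: w='b' (idx 2), next='c' -> output (2, 'c'), add 'bc' as idx 3
Step 4: w='c' (idx 1), next='c' -> output (1, 'c'), add 'cc' as idx 4
Step 5: w='c' (idx 1), next='b' -> output (1, 'b'), add 'cb' as idx 5
Step 6: w='cb' (idx 5), next='c' -> output (5, 'c'), add 'cbc' as idx 6
Step 7: w='bc' (idx 3), next='c' -> output (3, 'c'), add 'bcc' as idx 7


Encoded: [(0, 'c'), (0, 'b'), (2, 'c'), (1, 'c'), (1, 'b'), (5, 'c'), (3, 'c')]


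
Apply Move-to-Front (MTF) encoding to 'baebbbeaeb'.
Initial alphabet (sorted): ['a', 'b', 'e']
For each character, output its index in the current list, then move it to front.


MTF encoding:
'b': index 1 in ['a', 'b', 'e'] -> ['b', 'a', 'e']
'a': index 1 in ['b', 'a', 'e'] -> ['a', 'b', 'e']
'e': index 2 in ['a', 'b', 'e'] -> ['e', 'a', 'b']
'b': index 2 in ['e', 'a', 'b'] -> ['b', 'e', 'a']
'b': index 0 in ['b', 'e', 'a'] -> ['b', 'e', 'a']
'b': index 0 in ['b', 'e', 'a'] -> ['b', 'e', 'a']
'e': index 1 in ['b', 'e', 'a'] -> ['e', 'b', 'a']
'a': index 2 in ['e', 'b', 'a'] -> ['a', 'e', 'b']
'e': index 1 in ['a', 'e', 'b'] -> ['e', 'a', 'b']
'b': index 2 in ['e', 'a', 'b'] -> ['b', 'e', 'a']


Output: [1, 1, 2, 2, 0, 0, 1, 2, 1, 2]


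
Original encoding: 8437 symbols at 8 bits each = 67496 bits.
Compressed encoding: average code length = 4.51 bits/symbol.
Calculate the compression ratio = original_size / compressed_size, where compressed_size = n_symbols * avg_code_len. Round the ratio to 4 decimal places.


original_size = n_symbols * orig_bits = 8437 * 8 = 67496 bits
compressed_size = n_symbols * avg_code_len = 8437 * 4.51 = 38050.87 bits
ratio = original_size / compressed_size = 67496 / 38050.87 = 1.7738

Compression ratio = 1.7738


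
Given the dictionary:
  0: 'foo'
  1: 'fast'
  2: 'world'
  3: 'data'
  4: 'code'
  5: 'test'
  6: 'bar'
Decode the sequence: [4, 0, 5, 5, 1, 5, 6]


Look up each index in the dictionary:
  4 -> 'code'
  0 -> 'foo'
  5 -> 'test'
  5 -> 'test'
  1 -> 'fast'
  5 -> 'test'
  6 -> 'bar'

Decoded: "code foo test test fast test bar"


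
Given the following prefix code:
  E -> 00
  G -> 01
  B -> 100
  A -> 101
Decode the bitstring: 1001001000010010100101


Decoding step by step:
Bits 100 -> B
Bits 100 -> B
Bits 100 -> B
Bits 00 -> E
Bits 100 -> B
Bits 101 -> A
Bits 00 -> E
Bits 101 -> A


Decoded message: BBBEBAEA


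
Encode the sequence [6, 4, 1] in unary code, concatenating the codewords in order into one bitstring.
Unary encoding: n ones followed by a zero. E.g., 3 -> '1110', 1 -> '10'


Encode each number as n ones followed by a terminating 0:
  6 -> 1111110 (7 bits)
  4 -> 11110 (5 bits)
  1 -> 10 (2 bits)
Total length = 7 + 5 + 2 = 14 bits.

Unary([6, 4, 1]) = 11111101111010 (14 bits)


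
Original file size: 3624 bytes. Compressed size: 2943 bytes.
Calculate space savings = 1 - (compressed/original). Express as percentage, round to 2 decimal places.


ratio = compressed/original = 2943/3624 = 0.812086
savings = 1 - ratio = 1 - 0.812086 = 0.187914
as a percentage: 0.187914 * 100 = 18.79%

Space savings = 1 - 2943/3624 = 18.79%


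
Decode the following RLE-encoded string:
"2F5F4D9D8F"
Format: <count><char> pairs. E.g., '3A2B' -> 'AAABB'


Expanding each <count><char> pair:
  2F -> 'FF'
  5F -> 'FFFFF'
  4D -> 'DDDD'
  9D -> 'DDDDDDDDD'
  8F -> 'FFFFFFFF'

Decoded = FFFFFFFDDDDDDDDDDDDDFFFFFFFF


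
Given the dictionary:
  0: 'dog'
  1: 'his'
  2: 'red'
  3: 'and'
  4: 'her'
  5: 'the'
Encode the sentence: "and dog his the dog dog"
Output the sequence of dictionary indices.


Look up each word in the dictionary:
  'and' -> 3
  'dog' -> 0
  'his' -> 1
  'the' -> 5
  'dog' -> 0
  'dog' -> 0

Encoded: [3, 0, 1, 5, 0, 0]


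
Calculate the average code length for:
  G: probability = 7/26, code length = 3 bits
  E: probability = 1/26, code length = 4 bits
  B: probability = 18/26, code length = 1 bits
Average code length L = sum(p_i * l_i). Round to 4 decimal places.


Weighted contributions p_i * l_i:
  G: (7/26) * 3 = 21/26
  E: (1/26) * 4 = 4/26
  B: (18/26) * 1 = 18/26
Sum = (21 + 4 + 18)/26 = 43/26

L = 43/26 = 1.6538 bits/symbol


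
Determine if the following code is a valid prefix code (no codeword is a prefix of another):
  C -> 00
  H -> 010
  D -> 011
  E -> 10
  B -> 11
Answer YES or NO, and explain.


Checking each pair (does one codeword prefix another?):
  C='00' vs H='010': no prefix
  C='00' vs D='011': no prefix
  C='00' vs E='10': no prefix
  C='00' vs B='11': no prefix
  H='010' vs C='00': no prefix
  H='010' vs D='011': no prefix
  H='010' vs E='10': no prefix
  H='010' vs B='11': no prefix
  D='011' vs C='00': no prefix
  D='011' vs H='010': no prefix
  D='011' vs E='10': no prefix
  D='011' vs B='11': no prefix
  E='10' vs C='00': no prefix
  E='10' vs H='010': no prefix
  E='10' vs D='011': no prefix
  E='10' vs B='11': no prefix
  B='11' vs C='00': no prefix
  B='11' vs H='010': no prefix
  B='11' vs D='011': no prefix
  B='11' vs E='10': no prefix
No violation found over all pairs.

YES -- this is a valid prefix code. No codeword is a prefix of any other codeword.


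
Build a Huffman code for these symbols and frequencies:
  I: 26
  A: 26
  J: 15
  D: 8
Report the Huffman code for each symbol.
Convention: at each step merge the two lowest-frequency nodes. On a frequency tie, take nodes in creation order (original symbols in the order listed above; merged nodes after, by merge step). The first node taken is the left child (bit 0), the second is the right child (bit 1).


Huffman tree construction:
Step 1: Merge D(8) + J(15) = 23
Step 2: Merge (D+J)(23) + I(26) = 49
Step 3: Merge A(26) + ((D+J)+I)(49) = 75
Read each symbol's code off the tree from the root (left child = 0, right child = 1).

Codes:
  I: 11 (length 2)
  A: 0 (length 1)
  J: 101 (length 3)
  D: 100 (length 3)
Average code length: 147/75 = 1.9600 bits/symbol


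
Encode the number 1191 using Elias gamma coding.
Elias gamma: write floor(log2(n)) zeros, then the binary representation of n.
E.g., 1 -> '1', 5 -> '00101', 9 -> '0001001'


num_bits = floor(log2(1191)) + 1 = 11
leading_zeros = num_bits - 1 = 10
binary(1191) = 10010100111

Elias gamma(1191) = '0000000000' + '10010100111' = 000000000010010100111 (21 bits)


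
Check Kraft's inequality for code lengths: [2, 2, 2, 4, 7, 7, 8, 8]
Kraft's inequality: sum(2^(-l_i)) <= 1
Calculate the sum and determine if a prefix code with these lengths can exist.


Sum = 2^(-2) + 2^(-2) + 2^(-2) + 2^(-4) + 2^(-7) + 2^(-7) + 2^(-8) + 2^(-8)
    = 0.25 + 0.25 + 0.25 + 0.0625 + 0.0078125 + 0.0078125 + 0.00390625 + 0.00390625
    = 214/256 = 0.8359375
Since 0.8359375 <= 1, Kraft's inequality IS satisfied.
A prefix code with these lengths CAN exist.

Kraft sum = 0.8359375. Satisfied.


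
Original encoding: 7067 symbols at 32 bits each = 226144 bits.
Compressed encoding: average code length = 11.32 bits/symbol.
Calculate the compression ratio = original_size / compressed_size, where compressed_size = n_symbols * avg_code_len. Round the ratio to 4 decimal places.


original_size = n_symbols * orig_bits = 7067 * 32 = 226144 bits
compressed_size = n_symbols * avg_code_len = 7067 * 11.32 = 79998.44 bits
ratio = original_size / compressed_size = 226144 / 79998.44 = 2.8269

Compression ratio = 2.8269


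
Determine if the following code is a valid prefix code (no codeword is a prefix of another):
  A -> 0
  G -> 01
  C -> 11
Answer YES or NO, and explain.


Checking each pair (does one codeword prefix another?):
  A='0' vs G='01': prefix -- VIOLATION

NO -- this is NOT a valid prefix code. A (0) is a prefix of G (01).


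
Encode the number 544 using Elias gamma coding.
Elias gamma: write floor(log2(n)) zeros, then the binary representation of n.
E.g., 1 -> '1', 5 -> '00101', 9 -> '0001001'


num_bits = floor(log2(544)) + 1 = 10
leading_zeros = num_bits - 1 = 9
binary(544) = 1000100000

Elias gamma(544) = '000000000' + '1000100000' = 0000000001000100000 (19 bits)


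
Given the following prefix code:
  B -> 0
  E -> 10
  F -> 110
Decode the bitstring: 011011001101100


Decoding step by step:
Bits 0 -> B
Bits 110 -> F
Bits 110 -> F
Bits 0 -> B
Bits 110 -> F
Bits 110 -> F
Bits 0 -> B


Decoded message: BFFBFFB


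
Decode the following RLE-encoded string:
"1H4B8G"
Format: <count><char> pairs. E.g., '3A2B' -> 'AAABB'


Expanding each <count><char> pair:
  1H -> 'H'
  4B -> 'BBBB'
  8G -> 'GGGGGGGG'

Decoded = HBBBBGGGGGGGG


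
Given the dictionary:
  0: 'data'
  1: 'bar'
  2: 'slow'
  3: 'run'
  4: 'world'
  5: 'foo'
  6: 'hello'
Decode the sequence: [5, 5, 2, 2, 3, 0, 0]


Look up each index in the dictionary:
  5 -> 'foo'
  5 -> 'foo'
  2 -> 'slow'
  2 -> 'slow'
  3 -> 'run'
  0 -> 'data'
  0 -> 'data'

Decoded: "foo foo slow slow run data data"


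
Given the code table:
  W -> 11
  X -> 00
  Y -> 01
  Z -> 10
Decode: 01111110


Decoding:
01 -> Y
11 -> W
11 -> W
10 -> Z


Result: YWWZ


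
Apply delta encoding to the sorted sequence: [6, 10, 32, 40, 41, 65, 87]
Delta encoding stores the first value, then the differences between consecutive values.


First value: 6
Deltas:
  10 - 6 = 4
  32 - 10 = 22
  40 - 32 = 8
  41 - 40 = 1
  65 - 41 = 24
  87 - 65 = 22


Delta encoded: [6, 4, 22, 8, 1, 24, 22]


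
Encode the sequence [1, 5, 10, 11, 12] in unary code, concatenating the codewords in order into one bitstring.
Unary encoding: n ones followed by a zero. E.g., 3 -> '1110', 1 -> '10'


Encode each number as n ones followed by a terminating 0:
  1 -> 10 (2 bits)
  5 -> 111110 (6 bits)
  10 -> 11111111110 (11 bits)
  11 -> 111111111110 (12 bits)
  12 -> 1111111111110 (13 bits)
Total length = 2 + 6 + 11 + 12 + 13 = 44 bits.

Unary([1, 5, 10, 11, 12]) = 10111110111111111101111111111101111111111110 (44 bits)


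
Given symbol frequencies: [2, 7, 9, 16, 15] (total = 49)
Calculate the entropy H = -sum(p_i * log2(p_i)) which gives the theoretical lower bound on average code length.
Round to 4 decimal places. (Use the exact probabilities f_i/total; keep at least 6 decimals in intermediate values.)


Per-symbol terms -p_i * log2(p_i) with p_i = f_i/49:
  p = 2/49 = 0.040816: log2(p) = -4.614710, -p*log2(p) = 0.188356
  p = 7/49 = 0.142857: log2(p) = -2.807355, -p*log2(p) = 0.401051
  p = 9/49 = 0.183673: log2(p) = -2.444785, -p*log2(p) = 0.449042
  p = 16/49 = 0.326531: log2(p) = -1.614710, -p*log2(p) = 0.527252
  p = 15/49 = 0.306122: log2(p) = -1.707819, -p*log2(p) = 0.522802
H = 0.188356 + 0.401051 + 0.449042 + 0.527252 + 0.522802 = 2.088503

H = 2.0885 bits/symbol


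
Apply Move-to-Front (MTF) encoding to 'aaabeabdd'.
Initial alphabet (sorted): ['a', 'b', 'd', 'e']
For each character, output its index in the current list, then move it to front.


MTF encoding:
'a': index 0 in ['a', 'b', 'd', 'e'] -> ['a', 'b', 'd', 'e']
'a': index 0 in ['a', 'b', 'd', 'e'] -> ['a', 'b', 'd', 'e']
'a': index 0 in ['a', 'b', 'd', 'e'] -> ['a', 'b', 'd', 'e']
'b': index 1 in ['a', 'b', 'd', 'e'] -> ['b', 'a', 'd', 'e']
'e': index 3 in ['b', 'a', 'd', 'e'] -> ['e', 'b', 'a', 'd']
'a': index 2 in ['e', 'b', 'a', 'd'] -> ['a', 'e', 'b', 'd']
'b': index 2 in ['a', 'e', 'b', 'd'] -> ['b', 'a', 'e', 'd']
'd': index 3 in ['b', 'a', 'e', 'd'] -> ['d', 'b', 'a', 'e']
'd': index 0 in ['d', 'b', 'a', 'e'] -> ['d', 'b', 'a', 'e']


Output: [0, 0, 0, 1, 3, 2, 2, 3, 0]


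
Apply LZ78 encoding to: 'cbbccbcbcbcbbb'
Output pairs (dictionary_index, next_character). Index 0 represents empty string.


LZ78 encoding steps:
Dictionary: {0: ''}
Step 1: w='' (idx 0), next='c' -> output (0, 'c'), add 'c' as idx 1
Step 2: w='' (idx 0), next='b' -> output (0, 'b'), add 'b' as idx 2
Step 3: w='b' (idx 2), next='c' -> output (2, 'c'), add 'bc' as idx 3
Step 4: w='c' (idx 1), next='b' -> output (1, 'b'), add 'cb' as idx 4
Step 5: w='cb' (idx 4), next='c' -> output (4, 'c'), add 'cbc' as idx 5
Step 6: w='bc' (idx 3), next='b' -> output (3, 'b'), add 'bcb' as idx 6
Step 7: w='b' (idx 2), next='b' -> output (2, 'b'), add 'bb' as idx 7


Encoded: [(0, 'c'), (0, 'b'), (2, 'c'), (1, 'b'), (4, 'c'), (3, 'b'), (2, 'b')]


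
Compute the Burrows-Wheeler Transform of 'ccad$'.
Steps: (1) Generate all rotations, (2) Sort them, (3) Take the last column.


Rotations (sorted):
  0: $ccad -> last char: d
  1: ad$cc -> last char: c
  2: cad$c -> last char: c
  3: ccad$ -> last char: $
  4: d$cca -> last char: a


BWT = dcc$a


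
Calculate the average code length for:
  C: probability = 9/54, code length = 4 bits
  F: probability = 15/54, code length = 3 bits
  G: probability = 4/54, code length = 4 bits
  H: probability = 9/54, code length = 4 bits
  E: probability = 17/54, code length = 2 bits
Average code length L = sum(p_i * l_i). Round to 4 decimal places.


Weighted contributions p_i * l_i:
  C: (9/54) * 4 = 36/54
  F: (15/54) * 3 = 45/54
  G: (4/54) * 4 = 16/54
  H: (9/54) * 4 = 36/54
  E: (17/54) * 2 = 34/54
Sum = (36 + 45 + 16 + 36 + 34)/54 = 167/54

L = 167/54 = 3.0926 bits/symbol


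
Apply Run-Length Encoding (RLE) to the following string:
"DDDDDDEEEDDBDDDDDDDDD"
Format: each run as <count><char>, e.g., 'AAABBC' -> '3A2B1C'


Scanning runs left to right:
  i=0: run of 'D' x 6 -> '6D'
  i=6: run of 'E' x 3 -> '3E'
  i=9: run of 'D' x 2 -> '2D'
  i=11: run of 'B' x 1 -> '1B'
  i=12: run of 'D' x 9 -> '9D'

RLE = 6D3E2D1B9D


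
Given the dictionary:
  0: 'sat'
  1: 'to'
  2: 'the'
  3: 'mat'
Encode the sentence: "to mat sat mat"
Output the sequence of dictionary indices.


Look up each word in the dictionary:
  'to' -> 1
  'mat' -> 3
  'sat' -> 0
  'mat' -> 3

Encoded: [1, 3, 0, 3]


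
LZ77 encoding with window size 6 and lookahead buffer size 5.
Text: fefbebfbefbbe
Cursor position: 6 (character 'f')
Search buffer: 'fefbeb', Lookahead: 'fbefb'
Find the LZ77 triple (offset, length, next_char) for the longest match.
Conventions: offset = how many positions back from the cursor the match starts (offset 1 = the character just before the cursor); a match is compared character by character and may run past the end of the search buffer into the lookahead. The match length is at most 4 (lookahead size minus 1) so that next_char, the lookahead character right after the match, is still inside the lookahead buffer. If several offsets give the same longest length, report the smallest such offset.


Try each offset into the search buffer:
  offset=1 (pos 5, char 'b'): match length 0
  offset=2 (pos 4, char 'e'): match length 0
  offset=3 (pos 3, char 'b'): match length 0
  offset=4 (pos 2, char 'f'): match length 3
  offset=5 (pos 1, char 'e'): match length 0
  offset=6 (pos 0, char 'f'): match length 1
Longest match has length 3 at offset 4.
next_char = character at position 6 + 3 = 9 -> 'f'

Best match: offset=4, length=3 (matching 'fbe' starting at position 2)
LZ77 triple: (4, 3, 'f')


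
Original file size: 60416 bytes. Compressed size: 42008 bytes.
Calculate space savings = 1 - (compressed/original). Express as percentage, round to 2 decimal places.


ratio = compressed/original = 42008/60416 = 0.695312
savings = 1 - ratio = 1 - 0.695312 = 0.304688
as a percentage: 0.304688 * 100 = 30.47%

Space savings = 1 - 42008/60416 = 30.47%


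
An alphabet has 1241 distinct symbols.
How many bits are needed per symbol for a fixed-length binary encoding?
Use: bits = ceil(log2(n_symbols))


log2(1241) = 10.2773
Bracket: 2^10 = 1024 < 1241 <= 2^11 = 2048
So ceil(log2(1241)) = 11

bits = ceil(log2(1241)) = ceil(10.2773) = 11 bits


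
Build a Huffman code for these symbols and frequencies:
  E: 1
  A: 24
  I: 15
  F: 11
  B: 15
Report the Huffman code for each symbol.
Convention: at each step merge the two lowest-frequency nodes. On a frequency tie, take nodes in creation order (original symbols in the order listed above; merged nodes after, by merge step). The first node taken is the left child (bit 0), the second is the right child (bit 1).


Huffman tree construction:
Step 1: Merge E(1) + F(11) = 12
Step 2: Merge (E+F)(12) + I(15) = 27
Step 3: Merge B(15) + A(24) = 39
Step 4: Merge ((E+F)+I)(27) + (B+A)(39) = 66
Read each symbol's code off the tree from the root (left child = 0, right child = 1).

Codes:
  E: 000 (length 3)
  A: 11 (length 2)
  I: 01 (length 2)
  F: 001 (length 3)
  B: 10 (length 2)
Average code length: 144/66 = 2.1818 bits/symbol


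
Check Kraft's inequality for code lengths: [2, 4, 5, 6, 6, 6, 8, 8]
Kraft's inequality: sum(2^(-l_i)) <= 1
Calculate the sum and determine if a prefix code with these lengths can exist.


Sum = 2^(-2) + 2^(-4) + 2^(-5) + 2^(-6) + 2^(-6) + 2^(-6) + 2^(-8) + 2^(-8)
    = 0.25 + 0.0625 + 0.03125 + 0.015625 + 0.015625 + 0.015625 + 0.00390625 + 0.00390625
    = 102/256 = 0.3984375
Since 0.3984375 <= 1, Kraft's inequality IS satisfied.
A prefix code with these lengths CAN exist.

Kraft sum = 0.3984375. Satisfied.


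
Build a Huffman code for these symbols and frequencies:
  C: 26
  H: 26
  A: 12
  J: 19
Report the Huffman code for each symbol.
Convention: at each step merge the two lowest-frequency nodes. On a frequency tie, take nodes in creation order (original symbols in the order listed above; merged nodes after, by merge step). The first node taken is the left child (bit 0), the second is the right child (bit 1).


Huffman tree construction:
Step 1: Merge A(12) + J(19) = 31
Step 2: Merge C(26) + H(26) = 52
Step 3: Merge (A+J)(31) + (C+H)(52) = 83
Read each symbol's code off the tree from the root (left child = 0, right child = 1).

Codes:
  C: 10 (length 2)
  H: 11 (length 2)
  A: 00 (length 2)
  J: 01 (length 2)
Average code length: 166/83 = 2.0000 bits/symbol


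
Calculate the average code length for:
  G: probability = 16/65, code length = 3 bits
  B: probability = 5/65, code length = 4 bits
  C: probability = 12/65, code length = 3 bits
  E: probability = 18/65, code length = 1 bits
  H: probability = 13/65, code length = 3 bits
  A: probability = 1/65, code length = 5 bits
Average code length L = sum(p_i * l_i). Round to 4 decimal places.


Weighted contributions p_i * l_i:
  G: (16/65) * 3 = 48/65
  B: (5/65) * 4 = 20/65
  C: (12/65) * 3 = 36/65
  E: (18/65) * 1 = 18/65
  H: (13/65) * 3 = 39/65
  A: (1/65) * 5 = 5/65
Sum = (48 + 20 + 36 + 18 + 39 + 5)/65 = 166/65

L = 166/65 = 2.5538 bits/symbol


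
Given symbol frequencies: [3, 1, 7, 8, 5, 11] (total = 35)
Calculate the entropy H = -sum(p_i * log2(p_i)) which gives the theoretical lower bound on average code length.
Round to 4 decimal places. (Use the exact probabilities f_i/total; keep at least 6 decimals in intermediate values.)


Per-symbol terms -p_i * log2(p_i) with p_i = f_i/35:
  p = 3/35 = 0.085714: log2(p) = -3.544321, -p*log2(p) = 0.303799
  p = 1/35 = 0.028571: log2(p) = -5.129283, -p*log2(p) = 0.146551
  p = 7/35 = 0.200000: log2(p) = -2.321928, -p*log2(p) = 0.464386
  p = 8/35 = 0.228571: log2(p) = -2.129283, -p*log2(p) = 0.486693
  p = 5/35 = 0.142857: log2(p) = -2.807355, -p*log2(p) = 0.401051
  p = 11/35 = 0.314286: log2(p) = -1.669851, -p*log2(p) = 0.524810
H = 0.303799 + 0.146551 + 0.464386 + 0.486693 + 0.401051 + 0.524810 = 2.327290

H = 2.3273 bits/symbol


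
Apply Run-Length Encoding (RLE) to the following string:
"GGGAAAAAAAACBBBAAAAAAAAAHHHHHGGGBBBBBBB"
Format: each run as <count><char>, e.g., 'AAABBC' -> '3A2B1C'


Scanning runs left to right:
  i=0: run of 'G' x 3 -> '3G'
  i=3: run of 'A' x 8 -> '8A'
  i=11: run of 'C' x 1 -> '1C'
  i=12: run of 'B' x 3 -> '3B'
  i=15: run of 'A' x 9 -> '9A'
  i=24: run of 'H' x 5 -> '5H'
  i=29: run of 'G' x 3 -> '3G'
  i=32: run of 'B' x 7 -> '7B'

RLE = 3G8A1C3B9A5H3G7B


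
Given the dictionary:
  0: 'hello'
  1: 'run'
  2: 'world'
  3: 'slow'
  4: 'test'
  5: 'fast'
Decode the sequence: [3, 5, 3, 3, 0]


Look up each index in the dictionary:
  3 -> 'slow'
  5 -> 'fast'
  3 -> 'slow'
  3 -> 'slow'
  0 -> 'hello'

Decoded: "slow fast slow slow hello"


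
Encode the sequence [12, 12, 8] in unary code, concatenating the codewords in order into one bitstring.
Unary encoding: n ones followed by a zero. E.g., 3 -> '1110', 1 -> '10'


Encode each number as n ones followed by a terminating 0:
  12 -> 1111111111110 (13 bits)
  12 -> 1111111111110 (13 bits)
  8 -> 111111110 (9 bits)
Total length = 13 + 13 + 9 = 35 bits.

Unary([12, 12, 8]) = 11111111111101111111111110111111110 (35 bits)


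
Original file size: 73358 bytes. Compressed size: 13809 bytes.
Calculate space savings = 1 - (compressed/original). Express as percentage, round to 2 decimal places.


ratio = compressed/original = 13809/73358 = 0.188241
savings = 1 - ratio = 1 - 0.188241 = 0.811759
as a percentage: 0.811759 * 100 = 81.18%

Space savings = 1 - 13809/73358 = 81.18%


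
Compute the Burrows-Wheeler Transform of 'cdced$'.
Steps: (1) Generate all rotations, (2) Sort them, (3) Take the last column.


Rotations (sorted):
  0: $cdced -> last char: d
  1: cdced$ -> last char: $
  2: ced$cd -> last char: d
  3: d$cdce -> last char: e
  4: dced$c -> last char: c
  5: ed$cdc -> last char: c


BWT = d$decc


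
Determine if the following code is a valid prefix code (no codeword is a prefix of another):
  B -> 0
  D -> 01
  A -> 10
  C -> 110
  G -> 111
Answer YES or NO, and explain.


Checking each pair (does one codeword prefix another?):
  B='0' vs D='01': prefix -- VIOLATION

NO -- this is NOT a valid prefix code. B (0) is a prefix of D (01).


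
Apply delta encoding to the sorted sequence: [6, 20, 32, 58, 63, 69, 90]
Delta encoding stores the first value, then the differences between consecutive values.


First value: 6
Deltas:
  20 - 6 = 14
  32 - 20 = 12
  58 - 32 = 26
  63 - 58 = 5
  69 - 63 = 6
  90 - 69 = 21


Delta encoded: [6, 14, 12, 26, 5, 6, 21]


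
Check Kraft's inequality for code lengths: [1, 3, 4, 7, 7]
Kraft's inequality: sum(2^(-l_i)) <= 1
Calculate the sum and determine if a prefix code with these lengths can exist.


Sum = 2^(-1) + 2^(-3) + 2^(-4) + 2^(-7) + 2^(-7)
    = 0.5 + 0.125 + 0.0625 + 0.0078125 + 0.0078125
    = 90/128 = 0.703125
Since 0.703125 <= 1, Kraft's inequality IS satisfied.
A prefix code with these lengths CAN exist.

Kraft sum = 0.703125. Satisfied.


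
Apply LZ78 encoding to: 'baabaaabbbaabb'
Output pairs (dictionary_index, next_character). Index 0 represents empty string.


LZ78 encoding steps:
Dictionary: {0: ''}
Step 1: w='' (idx 0), next='b' -> output (0, 'b'), add 'b' as idx 1
Step 2: w='' (idx 0), next='a' -> output (0, 'a'), add 'a' as idx 2
Step 3: w='a' (idx 2), next='b' -> output (2, 'b'), add 'ab' as idx 3
Step 4: w='a' (idx 2), next='a' -> output (2, 'a'), add 'aa' as idx 4
Step 5: w='ab' (idx 3), next='b' -> output (3, 'b'), add 'abb' as idx 5
Step 6: w='b' (idx 1), next='a' -> output (1, 'a'), add 'ba' as idx 6
Step 7: w='abb' (idx 5), end of input -> output (5, '')


Encoded: [(0, 'b'), (0, 'a'), (2, 'b'), (2, 'a'), (3, 'b'), (1, 'a'), (5, '')]


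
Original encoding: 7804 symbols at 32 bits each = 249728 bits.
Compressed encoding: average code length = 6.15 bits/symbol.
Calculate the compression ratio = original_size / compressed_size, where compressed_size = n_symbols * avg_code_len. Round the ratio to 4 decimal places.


original_size = n_symbols * orig_bits = 7804 * 32 = 249728 bits
compressed_size = n_symbols * avg_code_len = 7804 * 6.15 = 47994.6 bits
ratio = original_size / compressed_size = 249728 / 47994.6 = 5.2033

Compression ratio = 5.2033


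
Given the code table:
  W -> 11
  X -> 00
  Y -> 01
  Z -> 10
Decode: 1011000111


Decoding:
10 -> Z
11 -> W
00 -> X
01 -> Y
11 -> W


Result: ZWXYW


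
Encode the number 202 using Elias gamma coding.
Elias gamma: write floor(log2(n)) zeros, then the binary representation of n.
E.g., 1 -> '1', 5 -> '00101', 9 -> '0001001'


num_bits = floor(log2(202)) + 1 = 8
leading_zeros = num_bits - 1 = 7
binary(202) = 11001010

Elias gamma(202) = '0000000' + '11001010' = 000000011001010 (15 bits)


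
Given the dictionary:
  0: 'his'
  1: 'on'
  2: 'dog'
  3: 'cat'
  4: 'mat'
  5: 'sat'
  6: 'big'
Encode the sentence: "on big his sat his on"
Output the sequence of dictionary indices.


Look up each word in the dictionary:
  'on' -> 1
  'big' -> 6
  'his' -> 0
  'sat' -> 5
  'his' -> 0
  'on' -> 1

Encoded: [1, 6, 0, 5, 0, 1]


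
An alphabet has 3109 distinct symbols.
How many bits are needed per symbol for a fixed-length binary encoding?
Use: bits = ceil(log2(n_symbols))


log2(3109) = 11.6022
Bracket: 2^11 = 2048 < 3109 <= 2^12 = 4096
So ceil(log2(3109)) = 12

bits = ceil(log2(3109)) = ceil(11.6022) = 12 bits


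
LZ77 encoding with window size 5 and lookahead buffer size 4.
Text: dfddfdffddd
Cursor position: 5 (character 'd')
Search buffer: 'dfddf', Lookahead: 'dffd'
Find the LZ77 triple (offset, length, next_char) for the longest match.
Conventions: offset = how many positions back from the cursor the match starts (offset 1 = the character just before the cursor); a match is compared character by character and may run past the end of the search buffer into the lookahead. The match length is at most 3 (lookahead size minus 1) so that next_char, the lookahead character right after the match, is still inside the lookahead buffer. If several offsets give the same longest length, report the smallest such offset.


Try each offset into the search buffer:
  offset=1 (pos 4, char 'f'): match length 0
  offset=2 (pos 3, char 'd'): match length 2
  offset=3 (pos 2, char 'd'): match length 1
  offset=4 (pos 1, char 'f'): match length 0
  offset=5 (pos 0, char 'd'): match length 2
Longest match has length 2, found at offsets 2, 5; take the smallest, offset 2.
next_char = character at position 5 + 2 = 7 -> 'f'

Best match: offset=2, length=2 (matching 'df' starting at position 3)
LZ77 triple: (2, 2, 'f')


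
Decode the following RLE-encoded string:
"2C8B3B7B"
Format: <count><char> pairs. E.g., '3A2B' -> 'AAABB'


Expanding each <count><char> pair:
  2C -> 'CC'
  8B -> 'BBBBBBBB'
  3B -> 'BBB'
  7B -> 'BBBBBBB'

Decoded = CCBBBBBBBBBBBBBBBBBB


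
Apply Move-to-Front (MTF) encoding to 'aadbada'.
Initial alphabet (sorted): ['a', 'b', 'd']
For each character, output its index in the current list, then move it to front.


MTF encoding:
'a': index 0 in ['a', 'b', 'd'] -> ['a', 'b', 'd']
'a': index 0 in ['a', 'b', 'd'] -> ['a', 'b', 'd']
'd': index 2 in ['a', 'b', 'd'] -> ['d', 'a', 'b']
'b': index 2 in ['d', 'a', 'b'] -> ['b', 'd', 'a']
'a': index 2 in ['b', 'd', 'a'] -> ['a', 'b', 'd']
'd': index 2 in ['a', 'b', 'd'] -> ['d', 'a', 'b']
'a': index 1 in ['d', 'a', 'b'] -> ['a', 'd', 'b']


Output: [0, 0, 2, 2, 2, 2, 1]


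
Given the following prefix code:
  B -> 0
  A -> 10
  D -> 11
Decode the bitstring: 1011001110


Decoding step by step:
Bits 10 -> A
Bits 11 -> D
Bits 0 -> B
Bits 0 -> B
Bits 11 -> D
Bits 10 -> A


Decoded message: ADBBDA


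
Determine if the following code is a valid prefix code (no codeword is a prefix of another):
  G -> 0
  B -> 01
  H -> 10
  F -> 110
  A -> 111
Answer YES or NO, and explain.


Checking each pair (does one codeword prefix another?):
  G='0' vs B='01': prefix -- VIOLATION

NO -- this is NOT a valid prefix code. G (0) is a prefix of B (01).


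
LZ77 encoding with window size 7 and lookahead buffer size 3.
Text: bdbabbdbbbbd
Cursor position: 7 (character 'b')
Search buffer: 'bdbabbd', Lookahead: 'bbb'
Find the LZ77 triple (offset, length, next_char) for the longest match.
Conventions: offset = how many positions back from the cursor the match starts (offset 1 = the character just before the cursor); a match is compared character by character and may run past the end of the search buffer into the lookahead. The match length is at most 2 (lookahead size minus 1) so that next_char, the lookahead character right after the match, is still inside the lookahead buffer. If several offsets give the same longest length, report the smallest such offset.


Try each offset into the search buffer:
  offset=1 (pos 6, char 'd'): match length 0
  offset=2 (pos 5, char 'b'): match length 1
  offset=3 (pos 4, char 'b'): match length 2
  offset=4 (pos 3, char 'a'): match length 0
  offset=5 (pos 2, char 'b'): match length 1
  offset=6 (pos 1, char 'd'): match length 0
  offset=7 (pos 0, char 'b'): match length 1
Longest match has length 2 at offset 3.
next_char = character at position 7 + 2 = 9 -> 'b'

Best match: offset=3, length=2 (matching 'bb' starting at position 4)
LZ77 triple: (3, 2, 'b')


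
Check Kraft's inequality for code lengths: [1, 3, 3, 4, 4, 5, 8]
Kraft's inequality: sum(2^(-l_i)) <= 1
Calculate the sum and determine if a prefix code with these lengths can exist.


Sum = 2^(-1) + 2^(-3) + 2^(-3) + 2^(-4) + 2^(-4) + 2^(-5) + 2^(-8)
    = 0.5 + 0.125 + 0.125 + 0.0625 + 0.0625 + 0.03125 + 0.00390625
    = 233/256 = 0.91015625
Since 0.91015625 <= 1, Kraft's inequality IS satisfied.
A prefix code with these lengths CAN exist.

Kraft sum = 0.91015625. Satisfied.


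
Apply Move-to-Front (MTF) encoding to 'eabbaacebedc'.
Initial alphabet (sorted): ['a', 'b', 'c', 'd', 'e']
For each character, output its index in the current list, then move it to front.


MTF encoding:
'e': index 4 in ['a', 'b', 'c', 'd', 'e'] -> ['e', 'a', 'b', 'c', 'd']
'a': index 1 in ['e', 'a', 'b', 'c', 'd'] -> ['a', 'e', 'b', 'c', 'd']
'b': index 2 in ['a', 'e', 'b', 'c', 'd'] -> ['b', 'a', 'e', 'c', 'd']
'b': index 0 in ['b', 'a', 'e', 'c', 'd'] -> ['b', 'a', 'e', 'c', 'd']
'a': index 1 in ['b', 'a', 'e', 'c', 'd'] -> ['a', 'b', 'e', 'c', 'd']
'a': index 0 in ['a', 'b', 'e', 'c', 'd'] -> ['a', 'b', 'e', 'c', 'd']
'c': index 3 in ['a', 'b', 'e', 'c', 'd'] -> ['c', 'a', 'b', 'e', 'd']
'e': index 3 in ['c', 'a', 'b', 'e', 'd'] -> ['e', 'c', 'a', 'b', 'd']
'b': index 3 in ['e', 'c', 'a', 'b', 'd'] -> ['b', 'e', 'c', 'a', 'd']
'e': index 1 in ['b', 'e', 'c', 'a', 'd'] -> ['e', 'b', 'c', 'a', 'd']
'd': index 4 in ['e', 'b', 'c', 'a', 'd'] -> ['d', 'e', 'b', 'c', 'a']
'c': index 3 in ['d', 'e', 'b', 'c', 'a'] -> ['c', 'd', 'e', 'b', 'a']


Output: [4, 1, 2, 0, 1, 0, 3, 3, 3, 1, 4, 3]
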